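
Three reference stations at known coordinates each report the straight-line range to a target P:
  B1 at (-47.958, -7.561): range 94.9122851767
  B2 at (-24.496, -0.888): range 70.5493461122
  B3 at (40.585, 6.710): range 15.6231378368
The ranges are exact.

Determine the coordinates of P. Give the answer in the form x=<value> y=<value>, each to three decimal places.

eq1: (x + 47.958)² + (y + 7.561)² = 94.9122851767²
eq2: (x + 24.496)² + (y + 0.888)² = 70.5493461122²
eq3: (x − 40.585)² + (y − 6.710)² = 15.6231378368²
eq3−eq1, eq3−eq2 (x²,y² cancel):
  -177.086·x − 28.542·y = -8099.287282
  -130.162·x − 15.196·y = -5824.451566
det = -177.086·-15.196 − -28.542·-130.162 = -1024.084948
x = (-8099.287282·-15.196 − -28.542·-5824.451566) / -1024.084948 = 42.149557
y = (-177.086·-5824.451566 − -8099.287282·-130.162) / -1024.084948 = 22.254600

x=42.150 y=22.255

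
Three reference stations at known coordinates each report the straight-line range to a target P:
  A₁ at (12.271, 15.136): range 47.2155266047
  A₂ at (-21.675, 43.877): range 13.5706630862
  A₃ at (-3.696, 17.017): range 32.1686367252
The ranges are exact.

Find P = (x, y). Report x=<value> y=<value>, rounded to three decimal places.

x=-31.003 y=34.021

eq1: (x − 12.271)² + (y − 15.136)² = 47.2155266047²
eq2: (x + 21.675)² + (y − 43.877)² = 13.5706630862²
eq3: (x + 3.696)² + (y − 17.017)² = 32.1686367252²
eq1−eq2, eq1−eq3 (x²,y² cancel):
  -67.892·x + 57.482·y = 4060.463873
  -31.934·x + 3.762·y = 1118.047532
det = -67.892·3.762 − 57.482·-31.934 = 1580.220484
x = (4060.463873·3.762 − 57.482·1118.047532) / 1580.220484 = -31.003359
y = (-67.892·1118.047532 − 4060.463873·-31.934) / 1580.220484 = 34.020803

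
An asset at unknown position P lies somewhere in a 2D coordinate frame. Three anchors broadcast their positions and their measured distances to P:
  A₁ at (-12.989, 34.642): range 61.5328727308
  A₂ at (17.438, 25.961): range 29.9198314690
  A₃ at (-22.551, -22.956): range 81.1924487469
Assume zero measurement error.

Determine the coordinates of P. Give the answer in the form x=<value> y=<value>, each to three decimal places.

eq1: (x + 12.989)² + (y − 34.642)² = 61.5328727308²
eq2: (x − 17.438)² + (y − 25.961)² = 29.9198314690²
eq3: (x + 22.551)² + (y + 22.956)² = 81.1924487469²
eq2−eq1, eq2−eq3 (x²,y² cancel):
  -60.854·x + 17.362·y = -2500.373191
  -79.978·x − 97.834·y = -5639.549246
det = -60.854·-97.834 − 17.362·-79.978 = 7342.168272
x = (-2500.373191·-97.834 − 17.362·-5639.549246) / 7342.168272 = 46.653162
y = (-60.854·-5639.549246 − -2500.373191·-79.978) / 7342.168272 = 19.505721

x=46.653 y=19.506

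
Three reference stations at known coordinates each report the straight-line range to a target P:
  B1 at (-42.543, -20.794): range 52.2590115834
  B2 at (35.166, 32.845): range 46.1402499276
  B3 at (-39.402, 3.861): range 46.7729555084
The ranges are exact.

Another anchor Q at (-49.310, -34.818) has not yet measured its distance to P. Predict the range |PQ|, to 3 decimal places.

64.228

eq1: (x + 42.543)² + (y + 20.794)² = 52.2590115834²
eq2: (x − 35.166)² + (y − 32.845)² = 46.1402499276²
eq3: (x + 39.402)² + (y − 3.861)² = 46.7729555084²
eq1−eq2, eq1−eq3 (x²,y² cancel):
  155.418·x + 107.278·y = 675.225924
  6.282·x + 49.310·y = -131.577435
det = 155.418·49.310 − 107.278·6.282 = 6989.741184
x = (675.225924·49.310 − 107.278·-131.577435) / 6989.741184 = 6.782906
y = (155.418·-131.577435 − 675.225924·6.282) / 6989.741184 = -3.532501
|P − Q| = √((6.782906 − -49.310)² + (-3.532501 − -34.818)²) = 64.227692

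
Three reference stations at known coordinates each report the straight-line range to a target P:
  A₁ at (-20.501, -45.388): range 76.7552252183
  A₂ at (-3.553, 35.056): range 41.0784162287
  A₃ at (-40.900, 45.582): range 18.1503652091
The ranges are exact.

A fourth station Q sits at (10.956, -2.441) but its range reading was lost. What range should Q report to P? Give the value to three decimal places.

62.645

eq1: (x + 20.501)² + (y + 45.388)² = 76.7552252183²
eq2: (x + 3.553)² + (y − 35.056)² = 41.0784162287²
eq3: (x + 40.900)² + (y − 45.582)² = 18.1503652091²
eq3−eq1, eq3−eq2 (x²,y² cancel):
  40.798·x − 181.940·y = -6832.096020
  74.694·x − 21.052·y = -3866.982302
det = 40.798·-21.052 − -181.940·74.694 = 12730.946864
x = (-6832.096020·-21.052 − -181.940·-3866.982302) / 12730.946864 = -43.966052
y = (40.798·-3866.982302 − -6832.096020·74.694) / 12730.946864 = 27.692476
|P − Q| = √((-43.966052 − 10.956)² + (27.692476 − -2.441)²) = 62.645496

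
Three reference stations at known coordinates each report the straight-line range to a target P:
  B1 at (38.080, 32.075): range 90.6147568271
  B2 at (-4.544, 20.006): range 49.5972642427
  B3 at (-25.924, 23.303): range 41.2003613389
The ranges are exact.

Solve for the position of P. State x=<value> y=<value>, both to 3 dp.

eq1: (x − 38.080)² + (y − 32.075)² = 90.6147568271²
eq2: (x + 4.544)² + (y − 20.006)² = 49.5972642427²
eq3: (x + 25.924)² + (y − 23.303)² = 41.2003613389²
eq2−eq1, eq2−eq3 (x²,y² cancel):
  85.248·x + 24.138·y = -3693.141481
  -42.760·x + 6.594·y = 1556.614459
det = 85.248·6.594 − 24.138·-42.760 = 1594.266192
x = (-3693.141481·6.594 − 24.138·1556.614459) / 1594.266192 = -38.843033
y = (85.248·1556.614459 − -3693.141481·-42.760) / 1594.266192 = -15.819479

x=-38.843 y=-15.819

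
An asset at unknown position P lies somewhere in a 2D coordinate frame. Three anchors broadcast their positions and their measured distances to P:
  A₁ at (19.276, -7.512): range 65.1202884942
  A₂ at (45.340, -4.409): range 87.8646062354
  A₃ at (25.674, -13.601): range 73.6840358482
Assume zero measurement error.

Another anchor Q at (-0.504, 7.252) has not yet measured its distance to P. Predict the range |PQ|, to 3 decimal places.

40.846

eq1: (x − 19.276)² + (y + 7.512)² = 65.1202884942²
eq2: (x − 45.340)² + (y + 4.409)² = 87.8646062354²
eq3: (x − 25.674)² + (y + 13.601)² = 73.6840358482²
eq1−eq3, eq1−eq2 (x²,y² cancel):
  12.796·x − 12.178·y = -772.538008
  52.128·x + 6.206·y = -1832.376494
det = 12.796·6.206 − -12.178·52.128 = 714.226760
x = (-772.538008·6.206 − -12.178·-1832.376494) / 714.226760 = -37.955805
y = (12.796·-1832.376494 − -772.538008·52.128) / 714.226760 = 23.555224
|P − Q| = √((-37.955805 − -0.504)² + (23.555224 − 7.252)²) = 40.846455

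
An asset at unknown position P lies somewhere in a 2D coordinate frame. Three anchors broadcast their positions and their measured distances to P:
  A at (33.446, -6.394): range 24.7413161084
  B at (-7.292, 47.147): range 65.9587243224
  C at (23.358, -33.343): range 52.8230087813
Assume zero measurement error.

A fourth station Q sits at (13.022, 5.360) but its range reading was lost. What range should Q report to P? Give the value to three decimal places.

36.774

eq1: (x − 33.446)² + (y + 6.394)² = 24.7413161084²
eq2: (x + 7.292)² + (y − 47.147)² = 65.9587243224²
eq3: (x − 23.358)² + (y + 33.343)² = 52.8230087813²
eq3−eq1, eq3−eq2 (x²,y² cancel):
  20.176·x + 53.898·y = 1680.303873
  -61.300·x + 160.980·y = -941.621998
det = 20.176·160.980 − 53.898·-61.300 = 6551.879880
x = (1680.303873·160.980 − 53.898·-941.621998) / 6551.879880 = 49.031250
y = (20.176·-941.621998 − 1680.303873·-61.300) / 6551.879880 = 12.821429
|P − Q| = √((49.031250 − 13.022)² + (12.821429 − 5.360)²) = 36.774162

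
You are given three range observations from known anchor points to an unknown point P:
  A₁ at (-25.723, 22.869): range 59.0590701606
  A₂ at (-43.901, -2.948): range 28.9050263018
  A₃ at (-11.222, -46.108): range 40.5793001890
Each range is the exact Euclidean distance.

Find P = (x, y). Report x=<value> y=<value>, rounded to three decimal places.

x=-49.039 y=-31.393

eq1: (x + 25.723)² + (y − 22.869)² = 59.0590701606²
eq2: (x + 43.901)² + (y + 2.948)² = 28.9050263018²
eq3: (x + 11.222)² + (y + 46.108)² = 40.5793001890²
eq2−eq1, eq2−eq3 (x²,y² cancel):
  36.356·x + 51.634·y = -3403.797838
  65.358·x − 86.320·y = -495.286615
det = 36.356·-86.320 − 51.634·65.358 = -6512.944892
x = (-3403.797838·-86.320 − 51.634·-495.286615) / -6512.944892 = -49.039177
y = (36.356·-495.286615 − -3403.797838·65.358) / -6512.944892 = -31.392678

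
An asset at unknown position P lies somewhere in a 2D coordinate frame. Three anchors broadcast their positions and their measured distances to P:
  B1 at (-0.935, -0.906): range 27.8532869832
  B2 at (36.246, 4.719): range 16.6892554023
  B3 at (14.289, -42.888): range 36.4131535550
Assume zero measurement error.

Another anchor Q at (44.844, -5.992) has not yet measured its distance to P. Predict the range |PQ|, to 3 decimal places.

19.095

eq1: (x + 0.935)² + (y + 0.906)² = 27.8532869832²
eq2: (x − 36.246)² + (y − 4.719)² = 16.6892554023²
eq3: (x − 14.289)² + (y + 42.888)² = 36.4131535550²
eq3−eq1, eq3−eq2 (x²,y² cancel):
  -30.448·x + 83.964·y = -1491.748848
  43.914·x + 95.214·y = 339.871918
det = -30.448·95.214 − 83.964·43.914 = -6586.270968
x = (-1491.748848·95.214 − 83.964·339.871918) / -6586.270968 = 25.898172
y = (-30.448·339.871918 − -1491.748848·43.914) / -6586.270968 = -8.375033
|P − Q| = √((25.898172 − 44.844)² + (-8.375033 − -5.992)²) = 19.095110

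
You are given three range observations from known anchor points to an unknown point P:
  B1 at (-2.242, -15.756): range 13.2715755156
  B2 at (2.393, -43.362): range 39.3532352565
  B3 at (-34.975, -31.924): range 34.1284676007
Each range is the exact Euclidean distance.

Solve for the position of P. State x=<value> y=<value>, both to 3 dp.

x=-11.963 y=-6.721

eq1: (x + 2.242)² + (y + 15.756)² = 13.2715755156²
eq2: (x − 2.393)² + (y + 43.362)² = 39.3532352565²
eq3: (x + 34.975)² + (y + 31.924)² = 34.1284676007²
eq2−eq1, eq2−eq3 (x²,y² cancel):
  -9.270·x + 55.212·y = -260.168985
  -74.736·x + 22.876·y = 740.327732
det = -9.270·22.876 − 55.212·-74.736 = 3914.263512
x = (-260.168985·22.876 − 55.212·740.327732) / 3914.263512 = -11.963068
y = (-9.270·740.327732 − -260.168985·-74.736) / 3914.263512 = -6.720760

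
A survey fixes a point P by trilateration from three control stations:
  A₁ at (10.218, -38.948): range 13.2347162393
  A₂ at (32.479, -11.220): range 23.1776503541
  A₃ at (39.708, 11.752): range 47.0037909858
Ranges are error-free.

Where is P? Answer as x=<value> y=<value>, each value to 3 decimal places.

x=21.096 y=-31.410

eq1: (x − 10.218)² + (y + 38.948)² = 13.2347162393²
eq2: (x − 32.479)² + (y + 11.220)² = 23.1776503541²
eq3: (x − 39.708)² + (y − 11.752)² = 47.0037909858²
eq1−eq3, eq1−eq2 (x²,y² cancel):
  58.980·x + 101.400·y = -1940.718113
  44.522·x + 55.456·y = -802.626149
det = 58.980·55.456 − 101.400·44.522 = -1243.735920
x = (-1940.718113·55.456 − 101.400·-802.626149) / -1243.735920 = 21.096257
y = (58.980·-802.626149 − -1940.718113·44.522) / -1243.735920 = -31.410013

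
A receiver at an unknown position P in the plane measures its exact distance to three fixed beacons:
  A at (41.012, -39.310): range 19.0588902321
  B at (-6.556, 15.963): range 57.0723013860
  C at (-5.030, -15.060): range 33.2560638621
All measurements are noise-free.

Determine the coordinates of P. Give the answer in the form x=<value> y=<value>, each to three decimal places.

eq1: (x − 41.012)² + (y + 39.310)² = 19.0588902321²
eq2: (x + 6.556)² + (y − 15.963)² = 57.0723013860²
eq3: (x + 5.030)² + (y + 15.060)² = 33.2560638621²
eq2−eq3, eq2−eq1 (x²,y² cancel):
  3.052·x − 62.046·y = 2105.587797
  95.136·x − 110.546·y = 5823.468028
det = 3.052·-110.546 − -62.046·95.136 = 5565.421864
x = (2105.587797·-110.546 − -62.046·5823.468028) / 5565.421864 = 23.099523
y = (3.052·5823.468028 − 2105.587797·95.136) / 5565.421864 = -32.799666

x=23.100 y=-32.800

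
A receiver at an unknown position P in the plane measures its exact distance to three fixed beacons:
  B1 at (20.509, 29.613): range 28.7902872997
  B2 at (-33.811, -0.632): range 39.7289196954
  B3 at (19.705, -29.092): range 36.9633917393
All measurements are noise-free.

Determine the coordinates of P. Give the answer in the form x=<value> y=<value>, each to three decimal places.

eq1: (x − 20.509)² + (y − 29.613)² = 28.7902872997²
eq2: (x + 33.811)² + (y + 0.632)² = 39.7289196954²
eq3: (x − 19.705)² + (y + 29.092)² = 36.9633917393²
eq1−eq2, eq1−eq3 (x²,y² cancel):
  -108.640·x − 60.490·y = -903.472122
  -1.608·x − 117.410·y = -600.329047
det = -108.640·-117.410 − -60.490·-1.608 = 12658.154480
x = (-903.472122·-117.410 − -60.490·-600.329047) / 12658.154480 = 5.511290
y = (-108.640·-600.329047 − -903.472122·-1.608) / 12658.154480 = 5.037619

x=5.511 y=5.038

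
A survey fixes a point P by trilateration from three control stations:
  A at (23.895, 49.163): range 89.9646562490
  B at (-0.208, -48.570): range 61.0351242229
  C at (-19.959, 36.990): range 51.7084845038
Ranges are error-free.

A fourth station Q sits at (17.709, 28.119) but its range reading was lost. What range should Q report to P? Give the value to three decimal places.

72.895

eq1: (x − 23.895)² + (y − 49.163)² = 89.9646562490²
eq2: (x + 0.208)² + (y + 48.570)² = 61.0351242229²
eq3: (x + 19.959)² + (y − 36.990)² = 51.7084845038²
eq1−eq2, eq1−eq3 (x²,y² cancel):
  -48.206·x − 195.466·y = 3739.469555
  -87.708·x − 24.346·y = 4198.522191
det = -48.206·-24.346 − -195.466·-87.708 = -15970.308652
x = (3739.469555·-24.346 − -195.466·4198.522191) / -15970.308652 = -45.686482
y = (-48.206·4198.522191 − 3739.469555·-87.708) / -15970.308652 = -7.863808
|P − Q| = √((-45.686482 − 17.709)² + (-7.863808 − 28.119)²) = 72.895470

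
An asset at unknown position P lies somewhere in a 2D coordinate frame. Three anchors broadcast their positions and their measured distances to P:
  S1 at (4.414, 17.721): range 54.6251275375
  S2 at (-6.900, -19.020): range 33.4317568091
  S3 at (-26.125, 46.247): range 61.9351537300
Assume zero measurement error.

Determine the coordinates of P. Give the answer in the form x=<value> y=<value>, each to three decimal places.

x=-39.971 y=-14.121

eq1: (x − 4.414)² + (y − 17.721)² = 54.6251275375²
eq2: (x + 6.900)² + (y + 19.020)² = 33.4317568091²
eq3: (x + 26.125)² + (y − 46.247)² = 61.9351537300²
eq2−eq1, eq2−eq3 (x²,y² cancel):
  22.628·x + 73.482·y = -1942.075358
  -38.450·x + 130.534·y = -306.350670
det = 22.628·130.534 − 73.482·-38.450 = 5779.106252
x = (-1942.075358·130.534 − 73.482·-306.350670) / 5779.106252 = -39.970818
y = (22.628·-306.350670 − -1942.075358·-38.450) / 5779.106252 = -14.120678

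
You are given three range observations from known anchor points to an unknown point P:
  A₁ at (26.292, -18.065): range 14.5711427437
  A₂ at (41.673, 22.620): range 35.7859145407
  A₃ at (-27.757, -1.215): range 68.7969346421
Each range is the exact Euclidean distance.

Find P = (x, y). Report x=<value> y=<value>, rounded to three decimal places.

x=40.001 y=-13.127

eq1: (x − 26.292)² + (y + 18.065)² = 14.5711427437²
eq2: (x − 41.673)² + (y − 22.620)² = 35.7859145407²
eq3: (x + 27.757)² + (y + 1.215)² = 68.7969346421²
eq1−eq2, eq1−eq3 (x²,y² cancel):
  30.762·x + 81.370·y = 162.376361
  -108.098·x + 33.700·y = -4766.386230
det = 30.762·33.700 − 81.370·-108.098 = 9832.613660
x = (162.376361·33.700 − 81.370·-4766.386230) / 9832.613660 = 40.000853
y = (30.762·-4766.386230 − 162.376361·-108.098) / 9832.613660 = -13.126826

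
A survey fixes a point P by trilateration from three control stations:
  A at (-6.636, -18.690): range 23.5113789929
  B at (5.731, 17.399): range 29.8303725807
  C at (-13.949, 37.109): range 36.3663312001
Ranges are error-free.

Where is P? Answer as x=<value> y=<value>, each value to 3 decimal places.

eq1: (x + 6.636)² + (y + 18.690)² = 23.5113789929²
eq2: (x − 5.731)² + (y − 17.399)² = 29.8303725807²
eq3: (x + 13.949)² + (y − 37.109)² = 36.3663312001²
eq1−eq2, eq1−eq3 (x²,y² cancel):
  24.734·x + 72.178·y = -394.849220
  -14.626·x + 111.598·y = 408.574783
det = 24.734·111.598 − 72.178·-14.626 = 3815.940360
x = (-394.849220·111.598 − 72.178·408.574783) / 3815.940360 = -19.275588
y = (24.734·408.574783 − -394.849220·-14.626) / 3815.940360 = 1.134877

x=-19.276 y=1.135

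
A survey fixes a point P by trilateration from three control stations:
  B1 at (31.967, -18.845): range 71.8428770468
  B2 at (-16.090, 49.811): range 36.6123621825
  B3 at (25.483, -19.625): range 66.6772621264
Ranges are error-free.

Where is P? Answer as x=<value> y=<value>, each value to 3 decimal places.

eq1: (x − 31.967)² + (y + 18.845)² = 71.8428770468²
eq2: (x + 16.090)² + (y − 49.811)² = 36.6123621825²
eq3: (x − 25.483)² + (y + 19.625)² = 66.6772621264²
eq2−eq1, eq2−eq3 (x²,y² cancel):
  96.114·x − 137.312·y = -5183.934625
  83.146·x − 138.872·y = -4810.892127
det = 96.114·-138.872 − -137.312·83.146 = -1930.599856
x = (-5183.934625·-138.872 − -137.312·-4810.892127) / -1930.599856 = -30.721099
y = (96.114·-4810.892127 − -5183.934625·83.146) / -1930.599856 = 16.249176

x=-30.721 y=16.249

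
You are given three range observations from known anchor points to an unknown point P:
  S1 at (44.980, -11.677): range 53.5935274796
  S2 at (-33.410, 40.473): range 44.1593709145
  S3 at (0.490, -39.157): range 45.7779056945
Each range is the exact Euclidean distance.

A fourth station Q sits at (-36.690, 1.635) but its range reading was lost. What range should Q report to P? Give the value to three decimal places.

31.490

eq1: (x − 44.980)² + (y + 11.677)² = 53.5935274796²
eq2: (x + 33.410)² + (y − 40.473)² = 44.1593709145²
eq3: (x − 0.490)² + (y + 39.157)² = 45.7779056945²
eq3−eq1, eq3−eq2 (x²,y² cancel):
  88.980·x + 54.960·y = -150.607558
  -67.800·x + 159.260·y = 1366.347690
det = 88.980·159.260 − 54.960·-67.800 = 17897.242800
x = (-150.607558·159.260 − 54.960·1366.347690) / 17897.242800 = -5.536061
y = (88.980·1366.347690 − -150.607558·-67.800) / 17897.242800 = 6.222546
|P − Q| = √((-5.536061 − -36.690)² + (6.222546 − 1.635)²) = 31.489895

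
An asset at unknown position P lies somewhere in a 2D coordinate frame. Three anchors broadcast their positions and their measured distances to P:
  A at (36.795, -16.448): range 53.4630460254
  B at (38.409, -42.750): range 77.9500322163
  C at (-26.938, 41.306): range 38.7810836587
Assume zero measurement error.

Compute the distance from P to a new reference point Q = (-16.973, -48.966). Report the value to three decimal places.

eq1: (x − 36.795)² + (y + 16.448)² = 53.4630460254²
eq2: (x − 38.409)² + (y + 42.750)² = 77.9500322163²
eq3: (x + 26.938)² + (y − 41.306)² = 38.7810836587²
eq3−eq2, eq3−eq1 (x²,y² cancel):
  130.694·x − 168.112·y = -3701.262772
  127.466·x − 115.508·y = -2161.757592
det = 130.694·-115.508 − -168.112·127.466 = 6332.361640
x = (-3701.262772·-115.508 − -168.112·-2161.757592) / 6332.361640 = 10.123880
y = (130.694·-2161.757592 − -3701.262772·127.466) / 6332.361640 = 29.887177
|P − Q| = √((10.123880 − -16.973)² + (29.887177 − -48.966)²) = 83.379041

83.379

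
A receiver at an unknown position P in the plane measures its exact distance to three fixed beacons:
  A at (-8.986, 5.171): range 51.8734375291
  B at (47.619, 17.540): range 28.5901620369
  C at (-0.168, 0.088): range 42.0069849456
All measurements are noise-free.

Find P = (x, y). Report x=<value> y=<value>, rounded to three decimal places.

eq1: (x + 8.986)² + (y − 5.171)² = 51.8734375291²
eq2: (x − 47.619)² + (y − 17.540)² = 28.5901620369²
eq3: (x + 0.168)² + (y − 0.088)² = 42.0069849456²
eq1−eq3, eq1−eq2 (x²,y² cancel):
  17.636·x − 10.166·y = 818.815268
  113.210·x + 24.738·y = 4341.189480
det = 17.636·24.738 − -10.166·113.210 = 1587.172228
x = (818.815268·24.738 − -10.166·4341.189480) / 1587.172228 = 40.567988
y = (17.636·4341.189480 − 818.815268·113.210) / 1587.172228 = -10.167050

x=40.568 y=-10.167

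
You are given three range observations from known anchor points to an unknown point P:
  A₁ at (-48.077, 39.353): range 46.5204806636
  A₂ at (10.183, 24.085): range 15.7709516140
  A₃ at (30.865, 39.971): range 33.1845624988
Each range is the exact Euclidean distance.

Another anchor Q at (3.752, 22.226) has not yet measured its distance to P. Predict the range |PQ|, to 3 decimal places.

eq1: (x + 48.077)² + (y − 39.353)² = 46.5204806636²
eq2: (x − 10.183)² + (y − 24.085)² = 15.7709516140²
eq3: (x − 30.865)² + (y − 39.971)² = 33.1845624988²
eq1−eq2, eq1−eq3 (x²,y² cancel):
  116.520·x − 30.536·y = -1260.843618
  157.884·x + 1.236·y = -246.787539
det = 116.520·1.236 − -30.536·157.884 = 4965.164544
x = (-1260.843618·1.236 − -30.536·-246.787539) / 4965.164544 = -1.831622
y = (116.520·-246.787539 − -1260.843618·157.884) / 4965.164544 = 34.301250
|P − Q| = √((-1.831622 − 3.752)² + (34.301250 − 22.226)²) = 13.303702

13.304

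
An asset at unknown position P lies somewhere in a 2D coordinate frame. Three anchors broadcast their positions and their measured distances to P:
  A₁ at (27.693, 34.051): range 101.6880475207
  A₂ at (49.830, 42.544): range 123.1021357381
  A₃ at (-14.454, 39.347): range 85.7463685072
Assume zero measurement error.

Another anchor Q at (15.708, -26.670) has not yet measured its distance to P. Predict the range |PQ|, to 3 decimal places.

56.887

eq1: (x − 27.693)² + (y − 34.051)² = 101.6880475207²
eq2: (x − 49.830)² + (y − 42.544)² = 123.1021357381²
eq3: (x + 14.454)² + (y − 39.347)² = 85.7463685072²
eq1−eq3, eq1−eq2 (x²,y² cancel):
  -84.294·x + 10.592·y = 2818.750971
  44.274·x + 16.986·y = -2447.028829
det = -84.294·16.986 − 10.592·44.274 = -1900.768092
x = (2818.750971·16.986 − 10.592·-2447.028829) / -1900.768092 = -38.825480
y = (-84.294·-2447.028829 − 2818.750971·44.274) / -1900.768092 = -42.862918
|P − Q| = √((-38.825480 − 15.708)² + (-42.862918 − -26.670)²) = 56.886827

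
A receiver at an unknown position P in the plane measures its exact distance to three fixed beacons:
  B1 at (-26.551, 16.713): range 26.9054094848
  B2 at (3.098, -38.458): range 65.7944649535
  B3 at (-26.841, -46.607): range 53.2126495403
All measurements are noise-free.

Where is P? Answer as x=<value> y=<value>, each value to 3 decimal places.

eq1: (x + 26.551)² + (y − 16.713)² = 26.9054094848²
eq2: (x − 3.098)² + (y + 38.458)² = 65.7944649535²
eq3: (x + 26.841)² + (y + 46.607)² = 53.2126495403²
eq2−eq3, eq2−eq1 (x²,y² cancel):
  -59.878·x − 16.298·y = 2901.361909
  -59.298·x + 110.342·y = 3100.675161
det = -59.878·110.342 − -16.298·-59.298 = -7573.497080
x = (2901.361909·110.342 − -16.298·3100.675161) / -7573.497080 = -48.943952
y = (-59.878·3100.675161 − 2901.361909·-59.298) / -7573.497080 = 1.798016

x=-48.944 y=1.798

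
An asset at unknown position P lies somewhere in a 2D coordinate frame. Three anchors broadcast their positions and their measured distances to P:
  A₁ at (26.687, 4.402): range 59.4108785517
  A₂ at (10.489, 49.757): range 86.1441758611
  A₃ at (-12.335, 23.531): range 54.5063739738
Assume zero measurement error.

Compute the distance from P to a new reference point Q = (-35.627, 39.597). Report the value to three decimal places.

eq1: (x − 26.687)² + (y − 4.402)² = 59.4108785517²
eq2: (x − 10.489)² + (y − 49.757)² = 86.1441758611²
eq3: (x + 12.335)² + (y − 23.531)² = 54.5063739738²
eq3−eq1, eq3−eq2 (x²,y² cancel):
  78.044·x − 38.258·y = -532.994300
  45.648·x + 52.452·y = -2569.956247
det = 78.044·52.452 − -38.258·45.648 = 5839.965072
x = (-532.994300·52.452 − -38.258·-2569.956247) / 5839.965072 = -21.623075
y = (78.044·-2569.956247 − -532.994300·45.648) / 5839.965072 = -30.178184
|P − Q| = √((-21.623075 − -35.627)² + (-30.178184 − 39.597)²) = 71.166609

71.167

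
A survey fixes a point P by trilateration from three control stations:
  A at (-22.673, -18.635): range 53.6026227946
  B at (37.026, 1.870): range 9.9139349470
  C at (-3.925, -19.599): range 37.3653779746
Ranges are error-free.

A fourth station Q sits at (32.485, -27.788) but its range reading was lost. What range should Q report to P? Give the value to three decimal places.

eq1: (x + 22.673)² + (y + 18.635)² = 53.6026227946²
eq2: (x − 37.026)² + (y − 1.870)² = 9.9139349470²
eq3: (x + 3.925)² + (y + 19.599)² = 37.3653779746²
eq1−eq2, eq1−eq3 (x²,y² cancel):
  119.398·x + 41.010·y = 3288.048486
  37.496·x − 1.928·y = 1015.267971
det = 119.398·-1.928 − 41.010·37.496 = -1767.910304
x = (3288.048486·-1.928 − 41.010·1015.267971) / -1767.910304 = 27.136839
y = (119.398·1015.267971 − 3288.048486·37.496) / -1767.910304 = 1.169573
|P − Q| = √((27.136839 − 32.485)² + (1.169573 − -27.788)²) = 29.447307

29.447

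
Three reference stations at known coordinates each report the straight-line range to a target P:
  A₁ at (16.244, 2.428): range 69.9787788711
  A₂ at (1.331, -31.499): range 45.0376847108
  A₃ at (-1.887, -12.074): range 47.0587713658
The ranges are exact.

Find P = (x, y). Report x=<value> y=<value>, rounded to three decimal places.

x=-43.650 y=-33.763

eq1: (x − 16.244)² + (y − 2.428)² = 69.9787788711²
eq2: (x − 1.331)² + (y + 31.499)² = 45.0376847108²
eq3: (x + 1.887)² + (y + 12.074)² = 47.0587713658²
eq2−eq1, eq2−eq3 (x²,y² cancel):
  29.826·x + 67.854·y = -3592.832290
  -6.436·x + 38.850·y = -1030.751235
det = 29.826·38.850 − 67.854·-6.436 = 1595.448444
x = (-3592.832290·38.850 − 67.854·-1030.751235) / 1595.448444 = -43.649759
y = (29.826·-1030.751235 − -3592.832290·-6.436) / 1595.448444 = -33.762705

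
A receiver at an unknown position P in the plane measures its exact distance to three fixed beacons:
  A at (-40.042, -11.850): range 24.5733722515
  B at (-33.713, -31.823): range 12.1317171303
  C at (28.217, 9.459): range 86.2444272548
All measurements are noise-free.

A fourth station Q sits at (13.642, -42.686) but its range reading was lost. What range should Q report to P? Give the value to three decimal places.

eq1: (x + 40.042)² + (y + 11.850)² = 24.5733722515²
eq2: (x + 33.713)² + (y + 31.823)² = 12.1317171303²
eq3: (x − 28.217)² + (y − 9.459)² = 86.2444272548²
eq3−eq1, eq3−eq2 (x²,y² cancel):
  -136.518·x − 42.618·y = 7692.363103
  -123.860·x − 82.564·y = 8554.520600
det = -136.518·-82.564 − -42.618·-123.860 = 5992.806672
x = (7692.363103·-82.564 − -42.618·8554.520600) / 5992.806672 = -45.143407
y = (-136.518·8554.520600 − 7692.363103·-123.860) / 5992.806672 = -35.888017
|P − Q| = √((-45.143407 − 13.642)² + (-35.888017 − -42.686)²) = 59.177163

59.177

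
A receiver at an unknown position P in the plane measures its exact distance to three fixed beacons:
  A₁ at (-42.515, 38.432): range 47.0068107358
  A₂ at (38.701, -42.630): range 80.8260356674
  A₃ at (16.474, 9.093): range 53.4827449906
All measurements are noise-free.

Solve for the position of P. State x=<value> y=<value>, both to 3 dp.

x=-34.256 y=-7.844

eq1: (x + 42.515)² + (y − 38.432)² = 47.0068107358²
eq2: (x − 38.701)² + (y + 42.630)² = 80.8260356674²
eq3: (x − 16.474)² + (y − 9.093)² = 53.4827449906²
eq2−eq1, eq2−eq3 (x²,y² cancel):
  -162.432·x + 162.124·y = 4292.667334
  -44.454·x + 103.446·y = 711.435054
det = -162.432·103.446 − 162.124·-44.454 = -9595.880376
x = (4292.667334·103.446 − 162.124·711.435054) / -9595.880376 = -34.256218
y = (-162.432·711.435054 − 4292.667334·-44.454) / -9595.880376 = -7.843617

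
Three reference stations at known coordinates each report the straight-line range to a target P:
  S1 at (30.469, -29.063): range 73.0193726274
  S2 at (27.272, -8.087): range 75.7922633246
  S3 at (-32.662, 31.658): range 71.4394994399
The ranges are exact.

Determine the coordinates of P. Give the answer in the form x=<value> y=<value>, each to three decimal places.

eq1: (x − 30.469)² + (y + 29.063)² = 73.0193726274²
eq2: (x − 27.272)² + (y + 8.087)² = 75.7922633246²
eq3: (x + 32.662)² + (y − 31.658)² = 71.4394994399²
eq2−eq3, eq2−eq1 (x²,y² cancel):
  -119.868·x + 79.490·y = 1900.738755
  6.394·x − 41.952·y = 1376.494778
det = -119.868·-41.952 − 79.490·6.394 = 4520.443276
x = (1900.738755·-41.952 − 79.490·1376.494778) / 4520.443276 = -41.844870
y = (-119.868·1376.494778 − 1900.738755·6.394) / 4520.443276 = -39.188856

x=-41.845 y=-39.189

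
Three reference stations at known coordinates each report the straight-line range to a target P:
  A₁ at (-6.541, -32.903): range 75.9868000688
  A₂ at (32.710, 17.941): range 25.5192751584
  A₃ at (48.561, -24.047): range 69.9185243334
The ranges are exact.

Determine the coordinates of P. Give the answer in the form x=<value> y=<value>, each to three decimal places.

x=18.209 y=38.940

eq1: (x + 6.541)² + (y + 32.903)² = 75.9868000688²
eq2: (x − 32.710)² + (y − 17.941)² = 25.5192751584²
eq3: (x − 48.561)² + (y + 24.047)² = 69.9185243334²
eq1−eq2, eq1−eq3 (x²,y² cancel):
  78.502·x + 101.688·y = 5389.191871
  110.204·x + 17.712·y = 2696.430580
det = 78.502·17.712 − 101.688·110.204 = -9815.996928
x = (5389.191871·17.712 − 101.688·2696.430580) / -9815.996928 = 18.209181
y = (78.502·2696.430580 − 5389.191871·110.204) / -9815.996928 = 38.940039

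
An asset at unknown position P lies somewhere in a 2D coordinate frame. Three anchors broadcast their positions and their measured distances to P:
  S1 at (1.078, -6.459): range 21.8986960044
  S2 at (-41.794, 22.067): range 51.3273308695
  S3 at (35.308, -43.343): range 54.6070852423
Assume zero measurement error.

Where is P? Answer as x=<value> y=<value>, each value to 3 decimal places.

eq1: (x − 1.078)² + (y + 6.459)² = 21.8986960044²
eq2: (x + 41.794)² + (y − 22.067)² = 51.3273308695²
eq3: (x − 35.308)² + (y + 43.343)² = 54.6070852423²
eq3−eq2, eq3−eq1 (x²,y² cancel):
  -154.204·x + 130.820·y = -544.140724
  -68.460·x + 73.768·y = -580.008876
det = -154.204·73.768 − 130.820·-68.460 = -2419.383472
x = (-544.140724·73.768 − 130.820·-580.008876) / -2419.383472 = -14.770948
y = (-154.204·-580.008876 − -544.140724·-68.460) / -2419.383472 = -21.570708

x=-14.771 y=-21.571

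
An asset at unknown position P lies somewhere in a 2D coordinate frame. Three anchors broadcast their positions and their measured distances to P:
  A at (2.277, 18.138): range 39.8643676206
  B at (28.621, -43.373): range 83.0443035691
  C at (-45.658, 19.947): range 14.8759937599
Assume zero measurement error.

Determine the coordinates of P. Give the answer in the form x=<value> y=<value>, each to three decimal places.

x=-36.363 y=8.333

eq1: (x − 2.277)² + (y − 18.138)² = 39.8643676206²
eq2: (x − 28.621)² + (y + 43.373)² = 83.0443035691²
eq3: (x + 45.658)² + (y − 19.947)² = 14.8759937599²
eq3−eq1, eq3−eq2 (x²,y² cancel):
  95.870·x − 3.618·y = -3516.236615
  148.558·x − 126.640·y = -6457.218168
det = 95.870·-126.640 − -3.618·148.558 = -11603.493956
x = (-3516.236615·-126.640 − -3.618·-6457.218168) / -11603.493956 = -36.362667
y = (95.870·-6457.218168 − -3516.236615·148.558) / -11603.493956 = 8.332699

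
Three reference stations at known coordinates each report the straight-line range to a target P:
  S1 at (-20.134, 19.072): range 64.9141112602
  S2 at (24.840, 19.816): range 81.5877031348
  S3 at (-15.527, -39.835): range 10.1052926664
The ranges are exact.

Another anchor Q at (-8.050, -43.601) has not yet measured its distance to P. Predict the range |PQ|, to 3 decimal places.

eq1: (x + 20.134)² + (y − 19.072)² = 64.9141112602²
eq2: (x − 24.840)² + (y − 19.816)² = 81.5877031348²
eq3: (x + 15.527)² + (y + 39.835)² = 10.1052926664²
eq1−eq3, eq1−eq2 (x²,y² cancel):
  9.214·x − 117.814·y = 5170.520715
  89.948·x + 1.488·y = -2202.131146
det = 9.214·1.488 − -117.814·89.948 = 10610.844104
x = (5170.520715·1.488 − -117.814·-2202.131146) / 10610.844104 = -23.725553
y = (9.214·-2202.131146 − 5170.520715·89.948) / 10610.844104 = -45.742679
|P − Q| = √((-23.725553 − -8.050)² + (-45.742679 − -43.601)²) = 15.821180

15.821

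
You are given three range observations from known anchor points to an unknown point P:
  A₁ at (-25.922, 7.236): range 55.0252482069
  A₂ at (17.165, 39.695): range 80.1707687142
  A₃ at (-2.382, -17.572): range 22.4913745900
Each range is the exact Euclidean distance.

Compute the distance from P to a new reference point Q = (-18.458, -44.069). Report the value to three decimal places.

eq1: (x + 25.922)² + (y − 7.236)² = 55.0252482069²
eq2: (x − 17.165)² + (y − 39.695)² = 80.1707687142²
eq3: (x + 2.382)² + (y + 17.572)² = 22.4913745900²
eq2−eq3, eq2−eq1 (x²,y² cancel):
  -39.094·x − 114.534·y = 4365.609083
  -86.174·x − 64.918·y = 2253.553746
det = -39.094·-64.918 − -114.534·-86.174 = -7331.948624
x = (4365.609083·-64.918 − -114.534·2253.553746) / -7331.948624 = 3.450390
y = (-39.094·2253.553746 − 4365.609083·-86.174) / -7331.948624 = -39.293997
|P − Q| = √((3.450390 − -18.458)² + (-39.293997 − -44.069)²) = 22.422717

22.423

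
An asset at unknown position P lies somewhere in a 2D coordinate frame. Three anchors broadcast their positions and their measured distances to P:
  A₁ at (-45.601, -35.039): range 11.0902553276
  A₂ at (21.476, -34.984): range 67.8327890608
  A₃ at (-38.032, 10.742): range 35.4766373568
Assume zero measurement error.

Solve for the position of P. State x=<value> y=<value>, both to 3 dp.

eq1: (x + 45.601)² + (y + 35.039)² = 11.0902553276²
eq2: (x − 21.476)² + (y + 34.984)² = 67.8327890608²
eq3: (x + 38.032)² + (y − 10.742)² = 35.4766373568²
eq2−eq1, eq2−eq3 (x²,y² cancel):
  -134.154·x − 0.110·y = 6100.377399
  -119.016·x + 91.452·y = 3219.420230
det = -134.154·91.452 − -0.110·-119.016 = -12281.743368
x = (6100.377399·91.452 − -0.110·3219.420230) / -12281.743368 = -45.453307
y = (-134.154·3219.420230 − 6100.377399·-119.016) / -12281.743368 = -23.949728

x=-45.453 y=-23.950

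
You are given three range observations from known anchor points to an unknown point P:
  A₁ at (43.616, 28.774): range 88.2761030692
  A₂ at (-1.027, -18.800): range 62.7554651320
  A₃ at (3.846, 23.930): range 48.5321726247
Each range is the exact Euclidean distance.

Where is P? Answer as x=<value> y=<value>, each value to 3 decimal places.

x=-44.626 y=26.337

eq1: (x − 43.616)² + (y − 28.774)² = 88.2761030692²
eq2: (x + 1.027)² + (y + 18.800)² = 62.7554651320²
eq3: (x − 3.846)² + (y − 23.930)² = 48.5321726247²
eq3−eq1, eq3−eq2 (x²,y² cancel):
  79.540·x + 9.688·y = -3294.436677
  -9.746·x − 85.460·y = -1815.818511
det = 79.540·-85.460 − 9.688·-9.746 = -6703.069152
x = (-3294.436677·-85.460 − 9.688·-1815.818511) / -6703.069152 = -44.626454
y = (79.540·-1815.818511 − -3294.436677·-9.746) / -6703.069152 = 26.336859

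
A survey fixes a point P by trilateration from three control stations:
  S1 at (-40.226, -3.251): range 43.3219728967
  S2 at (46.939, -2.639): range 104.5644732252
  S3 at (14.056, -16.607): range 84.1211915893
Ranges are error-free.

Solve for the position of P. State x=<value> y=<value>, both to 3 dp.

eq1: (x + 40.226)² + (y + 3.251)² = 43.3219728967²
eq2: (x − 46.939)² + (y + 2.639)² = 104.5644732252²
eq3: (x − 14.056)² + (y + 16.607)² = 84.1211915893²
eq3−eq1, eq3−eq2 (x²,y² cancel):
  -108.564·x + 26.712·y = 6354.918031
  65.766·x + 27.936·y = -2120.483729
det = -108.564·27.936 − 26.712·65.766 = -4789.585296
x = (6354.918031·27.936 − 26.712·-2120.483729) / -4789.585296 = -48.892198
y = (-108.564·-2120.483729 − 6354.918031·65.766) / -4789.585296 = 39.195323

x=-48.892 y=39.195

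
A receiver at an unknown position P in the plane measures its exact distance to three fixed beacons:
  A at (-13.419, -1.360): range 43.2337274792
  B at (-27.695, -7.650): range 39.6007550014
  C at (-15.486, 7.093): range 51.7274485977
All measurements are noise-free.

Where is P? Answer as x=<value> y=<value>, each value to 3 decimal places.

eq1: (x + 13.419)² + (y + 1.360)² = 43.2337274792²
eq2: (x + 27.695)² + (y + 7.650)² = 39.6007550014²
eq3: (x + 15.486)² + (y − 7.093)² = 51.7274485977²
eq2−eq3, eq2−eq1 (x²,y² cancel):
  24.418·x + 29.486·y = -1642.917822
  28.552·x + 12.580·y = -944.551759
det = 24.418·12.580 − 29.486·28.552 = -534.705832
x = (-1642.917822·12.580 − 29.486·-944.551759) / -534.705832 = -13.433829
y = (24.418·-944.551759 − -1642.917822·28.552) / -534.705832 = -44.593725

x=-13.434 y=-44.594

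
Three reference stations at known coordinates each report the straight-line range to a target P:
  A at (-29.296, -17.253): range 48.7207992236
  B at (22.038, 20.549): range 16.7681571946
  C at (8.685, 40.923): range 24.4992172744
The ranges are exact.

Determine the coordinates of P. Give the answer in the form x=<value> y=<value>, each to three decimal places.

x=5.741 y=16.601

eq1: (x + 29.296)² + (y + 17.253)² = 48.7207992236²
eq2: (x − 22.038)² + (y − 20.549)² = 16.7681571946²
eq3: (x − 8.685)² + (y − 40.923)² = 24.4992172744²
eq1−eq2, eq1−eq3 (x²,y² cancel):
  102.668·x + 75.604·y = 1844.558401
  75.962·x + 116.352·y = 2367.704159
det = 102.668·116.352 − 75.604·75.962 = 6202.596088
x = (1844.558401·116.352 − 75.604·2367.704159) / 6202.596088 = 5.741169
y = (102.668·2367.704159 − 1844.558401·75.962) / 6202.596088 = 16.601291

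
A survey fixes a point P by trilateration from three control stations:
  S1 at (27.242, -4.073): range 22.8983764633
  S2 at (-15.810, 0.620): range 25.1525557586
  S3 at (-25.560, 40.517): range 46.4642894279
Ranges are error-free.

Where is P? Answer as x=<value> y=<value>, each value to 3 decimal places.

x=8.086 y=8.472

eq1: (x − 27.242)² + (y + 4.073)² = 22.8983764633²
eq2: (x + 15.810)² + (y − 0.620)² = 25.1525557586²
eq3: (x + 25.560)² + (y − 40.517)² = 46.4642894279²
eq3−eq2, eq3−eq1 (x²,y² cancel):
  19.500·x − 79.794·y = -518.321258
  105.604·x − 89.180·y = 98.369551
det = 19.500·-89.180 − -79.794·105.604 = 6687.555576
x = (-518.321258·-89.180 − -79.794·98.369551) / 6687.555576 = 8.085643
y = (19.500·98.369551 − -518.321258·105.604) / 6687.555576 = 8.471706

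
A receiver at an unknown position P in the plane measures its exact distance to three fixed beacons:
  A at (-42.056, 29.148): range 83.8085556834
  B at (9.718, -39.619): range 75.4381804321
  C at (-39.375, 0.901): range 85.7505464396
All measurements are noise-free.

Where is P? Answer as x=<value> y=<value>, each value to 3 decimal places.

x=41.751 y=28.680

eq1: (x + 42.056)² + (y − 29.148)² = 83.8085556834²
eq2: (x − 9.718)² + (y + 39.619)² = 75.4381804321²
eq3: (x + 39.375)² + (y − 0.901)² = 85.7505464396²
eq1−eq2, eq1−eq3 (x²,y² cancel):
  103.548·x − 137.534·y = 378.746584
  5.362·x − 56.494·y = -1396.392823
det = 103.548·-56.494 − -137.534·5.362 = -5112.383404
x = (378.746584·-56.494 − -137.534·-1396.392823) / -5112.383404 = 41.751250
y = (103.548·-1396.392823 − 378.746584·5.362) / -5112.383404 = 28.680267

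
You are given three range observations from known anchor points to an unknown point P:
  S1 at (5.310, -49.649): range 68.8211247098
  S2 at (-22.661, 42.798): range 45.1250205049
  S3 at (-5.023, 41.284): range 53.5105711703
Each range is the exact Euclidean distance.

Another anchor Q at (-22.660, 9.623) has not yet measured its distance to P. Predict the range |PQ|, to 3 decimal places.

eq1: (x − 5.310)² + (y + 49.649)² = 68.8211247098²
eq2: (x + 22.661)² + (y − 42.798)² = 45.1250205049²
eq3: (x + 5.023)² + (y − 41.284)² = 53.5105711703²
eq1−eq2, eq1−eq3 (x²,y² cancel):
  -55.942·x + 184.894·y = 2552.050155
  -20.666·x + 181.866·y = 1109.345863
det = -55.942·181.866 − 184.894·-20.666 = -6352.928368
x = (2552.050155·181.866 − 184.894·1109.345863) / -6352.928368 = -40.771711
y = (-55.942·1109.345863 − 2552.050155·-20.666) / -6352.928368 = 1.466781
|P − Q| = √((-40.771711 − -22.660)² + (1.466781 − 9.623)²) = 19.863483

19.863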